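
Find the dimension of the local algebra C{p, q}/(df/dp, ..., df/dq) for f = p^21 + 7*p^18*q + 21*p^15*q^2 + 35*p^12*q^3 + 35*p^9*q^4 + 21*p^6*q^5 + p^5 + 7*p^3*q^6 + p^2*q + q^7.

8

The Hessian of f at 0 has rank 0. Corank 2; j^3 = p^2*q has shape L^2 M (L != M), so D-series; mu = 8 gives D_8.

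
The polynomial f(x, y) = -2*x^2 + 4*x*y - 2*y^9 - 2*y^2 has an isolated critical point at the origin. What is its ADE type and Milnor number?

The Hessian of f at 0 is [[-4, 4], [4, -4]] with rank 1, so corank 1. A Groebner basis of the Jacobian ideal J(f) in C{x,y} is {y^8, x - y}; counting standard monomials gives mu = 8. Corank 1: A-series; mu = 8 gives A_8.

Type A8, Milnor number mu = 8.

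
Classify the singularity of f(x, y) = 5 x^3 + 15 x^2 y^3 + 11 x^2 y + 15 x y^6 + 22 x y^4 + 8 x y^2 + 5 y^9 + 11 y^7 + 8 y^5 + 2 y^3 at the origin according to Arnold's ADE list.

The Hessian of f at 0 is [[0, 0], [0, 0]] with rank 0, so corank 2. A Groebner basis of the Jacobian ideal J(f) in C{x,y} is {y^3, x^2 + 2*y^2, x*y - y^2}; counting standard monomials gives mu = 4. Corank 2; j^3 = (x + y)*(5*x^2 + 6*x*y + 2*y^2) splits into three distinct lines over C (the quadratic factor has nonzero discriminant), so D_4.

D_4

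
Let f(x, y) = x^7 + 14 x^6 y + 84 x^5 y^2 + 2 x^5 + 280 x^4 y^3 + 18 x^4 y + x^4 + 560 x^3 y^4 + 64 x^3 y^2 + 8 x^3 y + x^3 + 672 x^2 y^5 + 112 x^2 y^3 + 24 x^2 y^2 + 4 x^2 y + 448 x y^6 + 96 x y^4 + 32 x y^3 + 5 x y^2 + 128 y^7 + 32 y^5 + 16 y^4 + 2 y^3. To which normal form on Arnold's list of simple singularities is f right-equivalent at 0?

The Hessian of f at 0 is [[0, 0], [0, 0]] with rank 0, so corank 2. A Groebner basis of the Jacobian ideal J(f) in C{x,y} is {x*y^2 + x*y/4 + y^2/4, -x*y/4 + y^3 - y^2/4, x^2 + 3*x*y + 2*y^2}; counting standard monomials gives mu = 5. Corank 2; j^3 = (x + y)^2*(x + 2*y) has shape L^2 M (L != M), so D-series; mu = 5 gives D_5.

D_5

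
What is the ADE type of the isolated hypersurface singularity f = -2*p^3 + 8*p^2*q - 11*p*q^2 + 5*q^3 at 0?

D_4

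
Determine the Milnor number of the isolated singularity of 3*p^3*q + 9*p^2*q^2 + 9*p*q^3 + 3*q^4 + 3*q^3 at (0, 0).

7

The Hessian of f at 0 has rank 0. Corank 2; j^3 = 3*q^3 is a perfect cube, so E-series; the 4-jet and mu = 7 give E_7.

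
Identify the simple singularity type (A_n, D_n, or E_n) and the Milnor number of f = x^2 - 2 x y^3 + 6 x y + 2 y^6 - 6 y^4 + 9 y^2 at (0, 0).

The Hessian of f at 0 is [[2, 6], [6, 18]] with rank 1, so corank 1. A Groebner basis of the Jacobian ideal J(f) in C{x,y} is {x*y^2 + 3*x + 9*y, -x + y^3 - 3*y, x^2 + 6*x*y + 9*y^2}; counting standard monomials gives mu = 5. Corank 1: A-series; mu = 5 gives A_5.

Type A5, Milnor number mu = 5.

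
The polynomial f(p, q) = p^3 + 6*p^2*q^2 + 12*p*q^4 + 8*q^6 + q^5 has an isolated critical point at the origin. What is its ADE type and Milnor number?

The Hessian of f at 0 has rank 0. Corank 2; j^3 = p^3 is a perfect cube, so E-series; the 5-jet and mu = 8 give E_8.

Type E_{8}, Milnor number mu = 8.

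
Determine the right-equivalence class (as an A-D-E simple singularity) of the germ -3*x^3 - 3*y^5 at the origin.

E_8

The Hessian of f at 0 is [[0, 0], [0, 0]] with rank 0, so corank 2. A Groebner basis of the Jacobian ideal J(f) in C{x,y} is {y^4, x^2}; counting standard monomials gives mu = 8. Corank 2; j^3 = -3*x^3 is a perfect cube, so E-series; the 5-jet and mu = 8 give E_8.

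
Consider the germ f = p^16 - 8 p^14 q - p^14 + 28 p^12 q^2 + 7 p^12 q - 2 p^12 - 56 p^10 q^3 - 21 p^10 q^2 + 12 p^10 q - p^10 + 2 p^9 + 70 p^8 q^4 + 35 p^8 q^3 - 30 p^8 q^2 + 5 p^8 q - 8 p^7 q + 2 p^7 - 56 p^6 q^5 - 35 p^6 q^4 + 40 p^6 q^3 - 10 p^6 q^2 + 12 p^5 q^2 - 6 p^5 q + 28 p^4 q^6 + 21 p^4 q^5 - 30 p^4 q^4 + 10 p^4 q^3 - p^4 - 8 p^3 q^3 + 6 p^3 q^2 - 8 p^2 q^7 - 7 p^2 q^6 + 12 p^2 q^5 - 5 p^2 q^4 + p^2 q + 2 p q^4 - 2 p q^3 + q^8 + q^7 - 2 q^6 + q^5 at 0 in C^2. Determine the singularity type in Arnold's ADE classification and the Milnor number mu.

Type D_9, Milnor number mu = 9.

The Hessian of f at 0 has rank 0. Corank 2; j^3 = p^2*q has shape L^2 M (L != M), so D-series; mu = 9 gives D_9.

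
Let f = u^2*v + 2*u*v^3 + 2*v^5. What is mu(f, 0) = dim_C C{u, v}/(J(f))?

The Hessian of f at 0 has rank 0. Corank 2; j^3 = u^2*v has shape L^2 M (L != M), so D-series; mu = 6 gives D_6.

6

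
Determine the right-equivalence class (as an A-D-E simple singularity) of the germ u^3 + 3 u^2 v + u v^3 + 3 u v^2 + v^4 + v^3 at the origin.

E7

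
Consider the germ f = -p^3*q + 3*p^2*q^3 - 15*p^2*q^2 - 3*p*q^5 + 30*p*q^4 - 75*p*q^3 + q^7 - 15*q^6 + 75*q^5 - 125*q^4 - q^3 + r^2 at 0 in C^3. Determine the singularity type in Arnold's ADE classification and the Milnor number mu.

Type E_7, Milnor number mu = 7.

The Hessian of f at 0 has rank 1. Corank 2; j^3 = -q^3 is a perfect cube, so E-series; the 4-jet and mu = 7 give E_7.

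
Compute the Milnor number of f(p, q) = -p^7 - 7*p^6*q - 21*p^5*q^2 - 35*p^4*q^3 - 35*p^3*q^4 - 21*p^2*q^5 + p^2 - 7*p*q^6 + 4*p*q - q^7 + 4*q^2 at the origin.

6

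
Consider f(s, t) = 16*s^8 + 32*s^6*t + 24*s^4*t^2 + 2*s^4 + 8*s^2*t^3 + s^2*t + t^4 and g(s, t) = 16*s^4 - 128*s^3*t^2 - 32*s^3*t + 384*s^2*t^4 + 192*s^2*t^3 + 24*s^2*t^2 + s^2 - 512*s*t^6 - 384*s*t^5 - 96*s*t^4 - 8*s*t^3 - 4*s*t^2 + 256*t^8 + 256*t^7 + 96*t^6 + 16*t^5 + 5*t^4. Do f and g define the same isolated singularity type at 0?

The Hessian of f at 0 has rank 0. Corank 2; j^3 = s^2*t has shape L^2 M (L != M), so D-series; mu = 5 gives D_5. The Hessian of g at 0 has rank 1. Corank 1: A-series; mu = 3 gives A_3. f is D_5 but g is A_3, hence not right-equivalent.

No.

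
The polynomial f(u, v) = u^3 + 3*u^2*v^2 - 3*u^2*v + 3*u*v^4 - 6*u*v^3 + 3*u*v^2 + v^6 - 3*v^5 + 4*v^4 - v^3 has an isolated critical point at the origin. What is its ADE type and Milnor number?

Type E_{6}, Milnor number mu = 6.

The Hessian of f at 0 has rank 0. Corank 2; j^3 = (u - v)^3 is a perfect cube, so E-series; the 4-jet and mu = 6 give E_6.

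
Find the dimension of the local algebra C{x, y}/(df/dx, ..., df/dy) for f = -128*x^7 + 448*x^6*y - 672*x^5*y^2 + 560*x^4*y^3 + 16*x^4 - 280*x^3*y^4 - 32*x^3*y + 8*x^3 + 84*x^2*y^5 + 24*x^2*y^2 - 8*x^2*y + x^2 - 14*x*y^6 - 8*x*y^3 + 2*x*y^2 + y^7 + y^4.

6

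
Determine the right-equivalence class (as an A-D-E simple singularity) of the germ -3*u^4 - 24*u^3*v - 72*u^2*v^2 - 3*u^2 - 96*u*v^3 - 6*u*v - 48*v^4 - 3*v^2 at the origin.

A_{3}

The Hessian of f at 0 has rank 1. Corank 1: A-series; mu = 3 gives A_3.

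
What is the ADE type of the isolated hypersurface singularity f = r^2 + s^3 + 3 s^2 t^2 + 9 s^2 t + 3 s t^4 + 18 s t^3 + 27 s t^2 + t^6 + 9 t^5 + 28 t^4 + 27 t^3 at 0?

The Hessian of f at 0 is [[0, 0, 0], [0, 0, 0], [0, 0, 2]] with rank 1, so corank 2. A Groebner basis of the Jacobian ideal J(f) in C{s,t,r} is {s^3 + 27*s^2/2 + 81*s*t + 243*t^2/2, s^2*t - 3*s^2 - 18*s*t - 27*t^2, s^2/2 + s*t^2 + 3*s*t + 9*t^2/2, t^3, r}; counting standard monomials gives mu = 6. Corank 2; j^3 = (s + 3*t)^3 is a perfect cube, so E-series; the 4-jet and mu = 6 give E_6.

E_6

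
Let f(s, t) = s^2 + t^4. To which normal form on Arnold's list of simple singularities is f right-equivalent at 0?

A3

The Hessian of f at 0 is [[2, 0], [0, 0]] with rank 1, so corank 1. A Groebner basis of the Jacobian ideal J(f) in C{s,t} is {t^3, s}; counting standard monomials gives mu = 3. Corank 1: A-series; mu = 3 gives A_3.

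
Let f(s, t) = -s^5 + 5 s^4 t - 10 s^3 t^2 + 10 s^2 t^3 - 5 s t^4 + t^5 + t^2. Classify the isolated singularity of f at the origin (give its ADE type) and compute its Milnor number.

Type A_4, Milnor number mu = 4.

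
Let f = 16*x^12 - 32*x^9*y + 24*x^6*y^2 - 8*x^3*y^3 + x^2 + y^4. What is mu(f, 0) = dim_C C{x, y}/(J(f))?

3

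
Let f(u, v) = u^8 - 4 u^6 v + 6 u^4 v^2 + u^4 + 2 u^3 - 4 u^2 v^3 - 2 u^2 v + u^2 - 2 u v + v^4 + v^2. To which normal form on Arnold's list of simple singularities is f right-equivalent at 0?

A3

The Hessian of f at 0 is [[2, -2], [-2, 2]] with rank 1, so corank 1. A Groebner basis of the Jacobian ideal J(f) in C{u,v} is {u^2 + u - v, u*v + u - v, u + v^2 - v}; counting standard monomials gives mu = 3. Corank 1: A-series; mu = 3 gives A_3.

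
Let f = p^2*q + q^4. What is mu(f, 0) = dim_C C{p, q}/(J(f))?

The Hessian of f at 0 is [[0, 0], [0, 0]] with rank 0, so corank 2. A Groebner basis of the Jacobian ideal J(f) in C{p,q} is {p^3, p^2/4 + q^3, p*q}; counting standard monomials gives mu = 5. Corank 2; j^3 = p^2*q has shape L^2 M (L != M), so D-series; mu = 5 gives D_5.

5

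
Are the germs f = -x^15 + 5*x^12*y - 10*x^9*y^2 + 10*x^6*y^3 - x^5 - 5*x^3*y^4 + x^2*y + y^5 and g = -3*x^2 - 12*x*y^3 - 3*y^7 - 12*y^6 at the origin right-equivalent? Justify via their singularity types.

The Hessian of f at 0 has rank 0. Corank 2; j^3 = x^2*y has shape L^2 M (L != M), so D-series; mu = 6 gives D_6. The Hessian of g at 0 has rank 1. Corank 1: A-series; mu = 6 gives A_6. f is D_6 but g is A_6, hence not right-equivalent.

No.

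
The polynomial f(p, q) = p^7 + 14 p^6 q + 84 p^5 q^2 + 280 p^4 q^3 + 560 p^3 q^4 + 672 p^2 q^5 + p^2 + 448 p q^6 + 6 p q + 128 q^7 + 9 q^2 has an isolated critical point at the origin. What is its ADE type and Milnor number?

The Hessian of f at 0 has rank 1. Corank 1: A-series; mu = 6 gives A_6.

Type A6, Milnor number mu = 6.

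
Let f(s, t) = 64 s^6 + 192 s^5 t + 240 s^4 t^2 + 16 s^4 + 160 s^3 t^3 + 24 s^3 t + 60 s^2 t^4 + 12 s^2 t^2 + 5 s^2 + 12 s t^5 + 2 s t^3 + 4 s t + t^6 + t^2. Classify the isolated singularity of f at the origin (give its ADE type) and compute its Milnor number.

Type A_1, Milnor number mu = 1.

The Hessian of f at 0 has rank 2. Corank 0: nondegenerate Morse point, so A_1.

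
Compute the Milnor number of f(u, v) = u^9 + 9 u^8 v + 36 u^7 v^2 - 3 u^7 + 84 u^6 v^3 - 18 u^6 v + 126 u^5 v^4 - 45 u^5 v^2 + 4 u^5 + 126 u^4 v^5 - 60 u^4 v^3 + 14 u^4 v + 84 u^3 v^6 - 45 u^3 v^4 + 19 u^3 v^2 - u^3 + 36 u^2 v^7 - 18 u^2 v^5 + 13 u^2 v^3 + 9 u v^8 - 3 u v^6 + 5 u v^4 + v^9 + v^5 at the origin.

8

The Hessian of f at 0 is [[0, 0], [0, 0]] with rank 0, so corank 2. A Groebner basis of the Jacobian ideal J(f) in C{u,v} is {-u^2/2 + u*v^3, 2*u^2 + v^4, u^3, u^2*v}; counting standard monomials gives mu = 8. Corank 2; j^3 = -u^3 is a perfect cube, so E-series; the 5-jet and mu = 8 give E_8.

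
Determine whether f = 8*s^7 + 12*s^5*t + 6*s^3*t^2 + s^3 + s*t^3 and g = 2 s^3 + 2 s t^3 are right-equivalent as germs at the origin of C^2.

The Hessian of f at 0 has rank 0. Corank 2; j^3 = s^3 is a perfect cube, so E-series; the 4-jet and mu = 7 give E_7. The Hessian of g at 0 has rank 0. Corank 2; j^3 = 2*s^3 is a perfect cube, so E-series; the 4-jet and mu = 7 give E_7. Both have type E_7, hence right-equivalent.

Yes.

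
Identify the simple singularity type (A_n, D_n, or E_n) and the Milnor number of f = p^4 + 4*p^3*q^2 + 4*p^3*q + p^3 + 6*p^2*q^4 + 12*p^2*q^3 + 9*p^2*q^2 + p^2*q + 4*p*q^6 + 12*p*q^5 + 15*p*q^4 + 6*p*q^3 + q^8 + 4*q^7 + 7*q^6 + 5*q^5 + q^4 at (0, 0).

The Hessian of f at 0 is [[0, 0], [0, 0]] with rank 0, so corank 2. A Groebner basis of the Jacobian ideal J(f) in C{p,q} is {p*q^2, -p*q/3 + q^3, p^2 + 4*p*q/3}; counting standard monomials gives mu = 5. Corank 2; j^3 = p^2*(p + q) has shape L^2 M (L != M), so D-series; mu = 5 gives D_5.

Type D_5, Milnor number mu = 5.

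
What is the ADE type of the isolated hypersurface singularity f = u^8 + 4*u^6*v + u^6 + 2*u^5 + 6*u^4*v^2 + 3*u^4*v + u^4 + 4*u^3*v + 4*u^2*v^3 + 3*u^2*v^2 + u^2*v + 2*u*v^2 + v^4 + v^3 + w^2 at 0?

D_{5}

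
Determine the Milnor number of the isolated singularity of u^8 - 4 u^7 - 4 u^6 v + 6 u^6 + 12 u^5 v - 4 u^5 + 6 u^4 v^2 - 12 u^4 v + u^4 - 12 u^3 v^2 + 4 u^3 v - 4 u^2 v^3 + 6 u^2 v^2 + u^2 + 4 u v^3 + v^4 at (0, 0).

3

The Hessian of f at 0 is [[2, 0], [0, 0]] with rank 1, so corank 1. A Groebner basis of the Jacobian ideal J(f) in C{u,v} is {v^3, u}; counting standard monomials gives mu = 3. Corank 1: A-series; mu = 3 gives A_3.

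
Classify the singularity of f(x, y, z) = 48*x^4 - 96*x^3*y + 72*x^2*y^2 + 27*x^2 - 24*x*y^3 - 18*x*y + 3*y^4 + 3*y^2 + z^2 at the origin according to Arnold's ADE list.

A_{3}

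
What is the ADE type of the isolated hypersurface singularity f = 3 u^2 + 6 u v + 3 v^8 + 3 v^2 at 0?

A_{7}

The Hessian of f at 0 is [[6, 6], [6, 6]] with rank 1, so corank 1. A Groebner basis of the Jacobian ideal J(f) in C{u,v} is {v^7, u + v}; counting standard monomials gives mu = 7. Corank 1: A-series; mu = 7 gives A_7.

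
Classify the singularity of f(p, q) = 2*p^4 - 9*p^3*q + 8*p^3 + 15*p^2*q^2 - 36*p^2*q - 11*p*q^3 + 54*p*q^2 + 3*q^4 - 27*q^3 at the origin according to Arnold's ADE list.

The Hessian of f at 0 has rank 0. Corank 2; j^3 = (2*p - 3*q)^3 is a perfect cube, so E-series; the 4-jet and mu = 7 give E_7.

E_7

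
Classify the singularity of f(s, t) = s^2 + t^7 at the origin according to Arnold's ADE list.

The Hessian of f at 0 has rank 1. Corank 1: A-series; mu = 6 gives A_6.

A_{6}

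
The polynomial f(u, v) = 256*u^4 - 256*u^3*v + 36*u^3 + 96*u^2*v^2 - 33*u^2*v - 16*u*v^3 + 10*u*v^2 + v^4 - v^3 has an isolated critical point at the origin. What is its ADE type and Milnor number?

The Hessian of f at 0 has rank 0. Corank 2; j^3 = (3*u - v)^2*(4*u - v) has shape L^2 M (L != M), so D-series; mu = 5 gives D_5.

Type D_{5}, Milnor number mu = 5.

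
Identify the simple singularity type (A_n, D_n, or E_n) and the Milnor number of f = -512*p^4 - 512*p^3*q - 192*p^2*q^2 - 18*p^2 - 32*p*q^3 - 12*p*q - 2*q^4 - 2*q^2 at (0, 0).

Type A3, Milnor number mu = 3.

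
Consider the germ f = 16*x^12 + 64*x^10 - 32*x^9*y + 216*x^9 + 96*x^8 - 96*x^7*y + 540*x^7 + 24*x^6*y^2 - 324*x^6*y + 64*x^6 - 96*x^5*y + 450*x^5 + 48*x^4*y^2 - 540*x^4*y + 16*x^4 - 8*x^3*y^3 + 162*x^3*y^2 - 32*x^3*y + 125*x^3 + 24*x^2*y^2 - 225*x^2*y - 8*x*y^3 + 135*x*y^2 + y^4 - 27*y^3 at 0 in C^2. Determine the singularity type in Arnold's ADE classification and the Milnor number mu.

The Hessian of f at 0 has rank 0. Corank 2; j^3 = (5*x - 3*y)^3 is a perfect cube, so E-series; the 4-jet and mu = 6 give E_6.

Type E6, Milnor number mu = 6.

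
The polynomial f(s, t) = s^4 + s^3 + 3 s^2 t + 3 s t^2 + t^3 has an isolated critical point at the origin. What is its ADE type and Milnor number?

Type E_6, Milnor number mu = 6.

The Hessian of f at 0 is [[0, 0], [0, 0]] with rank 0, so corank 2. A Groebner basis of the Jacobian ideal J(f) in C{s,t} is {t^4, s*t^2 + 2*t^3/3, s^2 + 2*s*t + t^2}; counting standard monomials gives mu = 6. Corank 2; j^3 = (s + t)^3 is a perfect cube, so E-series; the 4-jet and mu = 6 give E_6.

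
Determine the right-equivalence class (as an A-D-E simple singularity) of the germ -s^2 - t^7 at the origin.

A_{6}

The Hessian of f at 0 has rank 1. Corank 1: A-series; mu = 6 gives A_6.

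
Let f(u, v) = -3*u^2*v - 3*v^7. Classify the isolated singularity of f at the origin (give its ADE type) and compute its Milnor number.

Type D_{8}, Milnor number mu = 8.

The Hessian of f at 0 is [[0, 0], [0, 0]] with rank 0, so corank 2. A Groebner basis of the Jacobian ideal J(f) in C{u,v} is {u^2/7 + v^6, u^3, u*v}; counting standard monomials gives mu = 8. Corank 2; j^3 = -3*u^2*v has shape L^2 M (L != M), so D-series; mu = 8 gives D_8.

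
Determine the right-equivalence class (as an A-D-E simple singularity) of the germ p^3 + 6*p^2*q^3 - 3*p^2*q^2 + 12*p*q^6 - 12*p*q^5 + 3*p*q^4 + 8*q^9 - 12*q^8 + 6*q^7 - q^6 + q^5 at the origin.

The Hessian of f at 0 has rank 0. Corank 2; j^3 = p^3 is a perfect cube, so E-series; the 5-jet and mu = 8 give E_8.

E_{8}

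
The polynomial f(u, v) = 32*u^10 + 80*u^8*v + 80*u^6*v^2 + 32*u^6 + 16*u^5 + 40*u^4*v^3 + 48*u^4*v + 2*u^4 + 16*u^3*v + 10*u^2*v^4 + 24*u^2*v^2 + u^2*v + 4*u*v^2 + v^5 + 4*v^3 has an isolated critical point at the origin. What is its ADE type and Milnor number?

The Hessian of f at 0 has rank 0. Corank 2; j^3 = v*(u + 2*v)^2 has shape L^2 M (L != M), so D-series; mu = 6 gives D_6.

Type D6, Milnor number mu = 6.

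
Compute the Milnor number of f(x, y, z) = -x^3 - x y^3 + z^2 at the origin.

7

The Hessian of f at 0 is [[0, 0, 0], [0, 0, 0], [0, 0, 2]] with rank 1, so corank 2. A Groebner basis of the Jacobian ideal J(f) in C{x,y,z} is {x^3, x*y^2, 3*x^2 + y^3, z}; counting standard monomials gives mu = 7. Corank 2; j^3 = -x^3 is a perfect cube, so E-series; the 4-jet and mu = 7 give E_7.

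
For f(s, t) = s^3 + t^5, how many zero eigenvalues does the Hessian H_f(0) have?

Hessian at 0 has rank 0.

2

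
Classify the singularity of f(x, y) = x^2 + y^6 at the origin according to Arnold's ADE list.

The Hessian of f at 0 has rank 1. Corank 1: A-series; mu = 5 gives A_5.

A_5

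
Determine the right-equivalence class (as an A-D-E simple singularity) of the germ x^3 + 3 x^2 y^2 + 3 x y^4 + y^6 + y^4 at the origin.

The Hessian of f at 0 has rank 0. Corank 2; j^3 = x^3 is a perfect cube, so E-series; the 4-jet and mu = 6 give E_6.

E_{6}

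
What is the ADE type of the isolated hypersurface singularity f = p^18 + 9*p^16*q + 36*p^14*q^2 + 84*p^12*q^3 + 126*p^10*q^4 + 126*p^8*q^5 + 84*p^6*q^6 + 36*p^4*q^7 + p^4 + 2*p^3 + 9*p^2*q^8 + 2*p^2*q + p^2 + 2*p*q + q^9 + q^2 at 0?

A_{8}

The Hessian of f at 0 is [[2, 2], [2, 2]] with rank 1, so corank 1. A Groebner basis of the Jacobian ideal J(f) in C{p,q} is {21*p*q^2 - 18*p*q + 7*p/2 + q^5 + 5*q^4/2 + 10*q^3 - 29*q^2/2 + 7*q/2, p*q^3 - 5*p*q^2/2 + 3*p*q/2 - p/4 + q^4/4 - 3*q^3/2 + 5*q^2/4 - q/4, p^2 + p + q}; counting standard monomials gives mu = 8. Corank 1: A-series; mu = 8 gives A_8.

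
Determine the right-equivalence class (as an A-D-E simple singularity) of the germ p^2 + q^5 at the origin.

The Hessian of f at 0 has rank 1. Corank 1: A-series; mu = 4 gives A_4.

A4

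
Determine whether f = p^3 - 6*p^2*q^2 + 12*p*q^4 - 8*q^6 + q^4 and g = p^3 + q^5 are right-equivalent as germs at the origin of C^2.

The Hessian of f at 0 has rank 0. Corank 2; j^3 = p^3 is a perfect cube, so E-series; the 4-jet and mu = 6 give E_6. The Hessian of g at 0 has rank 0. Corank 2; j^3 = p^3 is a perfect cube, so E-series; the 5-jet and mu = 8 give E_8. f is E_6 but g is E_8, hence not right-equivalent.

No.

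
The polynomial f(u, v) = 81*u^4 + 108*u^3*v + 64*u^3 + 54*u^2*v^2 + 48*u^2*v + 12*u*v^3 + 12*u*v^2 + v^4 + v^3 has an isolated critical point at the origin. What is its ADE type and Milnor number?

The Hessian of f at 0 is [[0, 0], [0, 0]] with rank 0, so corank 2. A Groebner basis of the Jacobian ideal J(f) in C{u,v} is {v^4, u*v^2 + 5*v^3/18, u^2 + u*v/2 + v^2/16}; counting standard monomials gives mu = 6. Corank 2; j^3 = (4*u + v)^3 is a perfect cube, so E-series; the 4-jet and mu = 6 give E_6.

Type E6, Milnor number mu = 6.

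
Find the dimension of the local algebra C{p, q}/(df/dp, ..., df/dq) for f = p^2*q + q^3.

4

The Hessian of f at 0 has rank 0. Corank 2; j^3 = q*(p^2 + q^2) splits into three distinct lines over C (the quadratic factor has nonzero discriminant), so D_4.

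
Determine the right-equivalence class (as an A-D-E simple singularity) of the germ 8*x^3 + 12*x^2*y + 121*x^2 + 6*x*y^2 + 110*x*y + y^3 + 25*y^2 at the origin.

The Hessian of f at 0 is [[242, 110], [110, 50]] with rank 1, so corank 1. A Groebner basis of the Jacobian ideal J(f) in C{x,y} is {y^2, x + 5*y/11}; counting standard monomials gives mu = 2. Corank 1: A-series; mu = 2 gives A_2.

A_{2}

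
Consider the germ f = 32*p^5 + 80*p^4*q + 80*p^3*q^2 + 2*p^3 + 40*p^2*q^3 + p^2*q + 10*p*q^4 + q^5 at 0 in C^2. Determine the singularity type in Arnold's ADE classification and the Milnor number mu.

Type D_6, Milnor number mu = 6.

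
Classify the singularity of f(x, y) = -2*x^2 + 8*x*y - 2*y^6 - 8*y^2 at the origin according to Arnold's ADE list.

A_5

The Hessian of f at 0 has rank 1. Corank 1: A-series; mu = 5 gives A_5.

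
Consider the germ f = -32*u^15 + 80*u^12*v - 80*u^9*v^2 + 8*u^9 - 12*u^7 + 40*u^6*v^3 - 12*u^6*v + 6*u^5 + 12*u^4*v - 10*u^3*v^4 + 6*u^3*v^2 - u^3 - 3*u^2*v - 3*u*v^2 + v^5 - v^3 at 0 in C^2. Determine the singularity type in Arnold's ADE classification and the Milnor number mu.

Type E8, Milnor number mu = 8.

The Hessian of f at 0 has rank 0. Corank 2; j^3 = -(u + v)^3 is a perfect cube, so E-series; the 5-jet and mu = 8 give E_8.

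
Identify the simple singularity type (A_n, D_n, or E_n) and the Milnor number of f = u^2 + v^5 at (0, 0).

Type A_{4}, Milnor number mu = 4.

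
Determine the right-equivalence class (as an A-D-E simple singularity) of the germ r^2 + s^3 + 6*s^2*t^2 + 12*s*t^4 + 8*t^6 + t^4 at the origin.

The Hessian of f at 0 has rank 1. Corank 2; j^3 = s^3 is a perfect cube, so E-series; the 4-jet and mu = 6 give E_6.

E6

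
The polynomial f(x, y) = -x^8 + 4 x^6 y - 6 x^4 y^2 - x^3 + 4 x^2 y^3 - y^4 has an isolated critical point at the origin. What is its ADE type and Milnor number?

Type E_6, Milnor number mu = 6.

The Hessian of f at 0 is [[0, 0], [0, 0]] with rank 0, so corank 2. A Groebner basis of the Jacobian ideal J(f) in C{x,y} is {y^3, x^2}; counting standard monomials gives mu = 6. Corank 2; j^3 = -x^3 is a perfect cube, so E-series; the 4-jet and mu = 6 give E_6.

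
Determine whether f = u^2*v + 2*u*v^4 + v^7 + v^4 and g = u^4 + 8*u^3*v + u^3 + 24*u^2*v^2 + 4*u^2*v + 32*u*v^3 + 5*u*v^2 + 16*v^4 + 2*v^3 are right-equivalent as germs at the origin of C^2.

The Hessian of f at 0 is [[0, 0], [0, 0]] with rank 0, so corank 2. A Groebner basis of the Jacobian ideal J(f) in C{u,v} is {u^3, u^2/4 + v^3, u*v}; counting standard monomials gives mu = 5. Corank 2; j^3 = u^2*v has shape L^2 M (L != M), so D-series; mu = 5 gives D_5. The Hessian of g at 0 is [[0, 0], [0, 0]] with rank 0, so corank 2. A Groebner basis of the Jacobian ideal J(g) in C{u,v} is {u*v^2 + u*v/4 + v^2/4, -u*v/4 + v^3 - v^2/4, u^2 + 3*u*v + 2*v^2}; counting standard monomials gives mu = 5. Corank 2; j^3 = (u + v)^2*(u + 2*v) has shape L^2 M (L != M), so D-series; mu = 5 gives D_5. Both have type D_5, hence right-equivalent.

Yes.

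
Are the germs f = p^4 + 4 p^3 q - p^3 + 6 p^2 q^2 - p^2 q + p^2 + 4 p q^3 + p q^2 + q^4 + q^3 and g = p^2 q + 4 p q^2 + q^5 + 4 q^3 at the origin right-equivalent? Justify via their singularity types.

No.

The Hessian of f at 0 has rank 1. Corank 1: A-series; mu = 2 gives A_2. The Hessian of g at 0 has rank 0. Corank 2; j^3 = q*(p + 2*q)^2 has shape L^2 M (L != M), so D-series; mu = 6 gives D_6. f is A_2 but g is D_6, hence not right-equivalent.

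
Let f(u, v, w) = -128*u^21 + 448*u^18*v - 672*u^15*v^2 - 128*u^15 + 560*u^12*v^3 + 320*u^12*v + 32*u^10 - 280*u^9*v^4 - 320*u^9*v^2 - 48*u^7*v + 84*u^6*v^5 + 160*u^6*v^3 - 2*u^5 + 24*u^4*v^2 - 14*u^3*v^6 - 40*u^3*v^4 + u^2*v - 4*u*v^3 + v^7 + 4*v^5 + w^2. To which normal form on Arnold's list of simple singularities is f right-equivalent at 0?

The Hessian of f at 0 is [[0, 0, 0], [0, 0, 0], [0, 0, 2]] with rank 1, so corank 2. A Groebner basis of the Jacobian ideal J(f) in C{u,v,w} is {u^2*v^2 + 4*u^2/7 - 8*u*v^2/7, u^3 + 8*u^2/7 - 16*u*v^2/7, -u*v/2 + v^3, w}; counting standard monomials gives mu = 8. Corank 2; j^3 = u^2*v has shape L^2 M (L != M), so D-series; mu = 8 gives D_8.

D_8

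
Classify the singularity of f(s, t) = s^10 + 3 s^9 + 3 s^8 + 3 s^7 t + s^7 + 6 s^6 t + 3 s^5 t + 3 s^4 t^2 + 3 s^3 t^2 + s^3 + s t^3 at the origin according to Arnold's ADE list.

The Hessian of f at 0 is [[0, 0], [0, 0]] with rank 0, so corank 2. A Groebner basis of the Jacobian ideal J(f) in C{s,t} is {s^3, s*t^2, 3*s^2 + t^3}; counting standard monomials gives mu = 7. Corank 2; j^3 = s^3 is a perfect cube, so E-series; the 4-jet and mu = 7 give E_7.

E_{7}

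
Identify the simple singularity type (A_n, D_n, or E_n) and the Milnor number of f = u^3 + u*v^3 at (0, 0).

The Hessian of f at 0 is [[0, 0], [0, 0]] with rank 0, so corank 2. A Groebner basis of the Jacobian ideal J(f) in C{u,v} is {u^3, u*v^2, 3*u^2 + v^3}; counting standard monomials gives mu = 7. Corank 2; j^3 = u^3 is a perfect cube, so E-series; the 4-jet and mu = 7 give E_7.

Type E7, Milnor number mu = 7.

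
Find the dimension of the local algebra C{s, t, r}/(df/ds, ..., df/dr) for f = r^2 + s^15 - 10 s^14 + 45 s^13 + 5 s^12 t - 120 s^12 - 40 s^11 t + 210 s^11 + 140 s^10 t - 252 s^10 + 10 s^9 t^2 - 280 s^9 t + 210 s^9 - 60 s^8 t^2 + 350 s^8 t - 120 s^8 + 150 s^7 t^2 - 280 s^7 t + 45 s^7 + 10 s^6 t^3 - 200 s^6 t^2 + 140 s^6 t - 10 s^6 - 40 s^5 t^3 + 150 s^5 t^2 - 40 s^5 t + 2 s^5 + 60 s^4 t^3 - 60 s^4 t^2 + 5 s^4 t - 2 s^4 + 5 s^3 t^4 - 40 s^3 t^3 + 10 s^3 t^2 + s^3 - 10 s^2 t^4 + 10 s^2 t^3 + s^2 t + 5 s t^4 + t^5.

6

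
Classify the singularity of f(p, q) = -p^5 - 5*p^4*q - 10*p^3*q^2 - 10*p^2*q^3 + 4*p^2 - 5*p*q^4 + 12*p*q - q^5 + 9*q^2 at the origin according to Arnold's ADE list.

The Hessian of f at 0 has rank 1. Corank 1: A-series; mu = 4 gives A_4.

A4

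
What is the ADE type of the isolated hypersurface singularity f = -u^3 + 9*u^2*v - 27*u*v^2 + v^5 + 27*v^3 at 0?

The Hessian of f at 0 is [[0, 0], [0, 0]] with rank 0, so corank 2. A Groebner basis of the Jacobian ideal J(f) in C{u,v} is {v^4, u^2 - 6*u*v + 9*v^2}; counting standard monomials gives mu = 8. Corank 2; j^3 = -(u - 3*v)^3 is a perfect cube, so E-series; the 5-jet and mu = 8 give E_8.

E8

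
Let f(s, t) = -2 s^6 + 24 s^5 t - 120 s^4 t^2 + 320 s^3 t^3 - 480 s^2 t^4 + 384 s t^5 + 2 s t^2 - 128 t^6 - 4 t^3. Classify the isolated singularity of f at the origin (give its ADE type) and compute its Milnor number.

Type D_7, Milnor number mu = 7.

The Hessian of f at 0 has rank 0. Corank 2; j^3 = 2*t^2*(s - 2*t) has shape L^2 M (L != M), so D-series; mu = 7 gives D_7.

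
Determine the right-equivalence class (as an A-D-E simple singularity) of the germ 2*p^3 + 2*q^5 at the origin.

The Hessian of f at 0 is [[0, 0], [0, 0]] with rank 0, so corank 2. A Groebner basis of the Jacobian ideal J(f) in C{p,q} is {q^4, p^2}; counting standard monomials gives mu = 8. Corank 2; j^3 = 2*p^3 is a perfect cube, so E-series; the 5-jet and mu = 8 give E_8.

E_{8}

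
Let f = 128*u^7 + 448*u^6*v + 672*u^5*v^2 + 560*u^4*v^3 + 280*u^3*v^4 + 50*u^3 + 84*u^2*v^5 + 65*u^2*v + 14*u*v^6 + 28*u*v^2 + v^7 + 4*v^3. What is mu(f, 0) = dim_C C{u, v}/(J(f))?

8

The Hessian of f at 0 is [[0, 0], [0, 0]] with rank 0, so corank 2. A Groebner basis of the Jacobian ideal J(f) in C{u,v} is {-78125*u*v/14 + v^6 - 15625*v^2/7, u*v^2 + 2*v^3/5, u^2 + 9*u*v/10 + v^2/5}; counting standard monomials gives mu = 8. Corank 2; j^3 = (2*u + v)*(5*u + 2*v)^2 has shape L^2 M (L != M), so D-series; mu = 8 gives D_8.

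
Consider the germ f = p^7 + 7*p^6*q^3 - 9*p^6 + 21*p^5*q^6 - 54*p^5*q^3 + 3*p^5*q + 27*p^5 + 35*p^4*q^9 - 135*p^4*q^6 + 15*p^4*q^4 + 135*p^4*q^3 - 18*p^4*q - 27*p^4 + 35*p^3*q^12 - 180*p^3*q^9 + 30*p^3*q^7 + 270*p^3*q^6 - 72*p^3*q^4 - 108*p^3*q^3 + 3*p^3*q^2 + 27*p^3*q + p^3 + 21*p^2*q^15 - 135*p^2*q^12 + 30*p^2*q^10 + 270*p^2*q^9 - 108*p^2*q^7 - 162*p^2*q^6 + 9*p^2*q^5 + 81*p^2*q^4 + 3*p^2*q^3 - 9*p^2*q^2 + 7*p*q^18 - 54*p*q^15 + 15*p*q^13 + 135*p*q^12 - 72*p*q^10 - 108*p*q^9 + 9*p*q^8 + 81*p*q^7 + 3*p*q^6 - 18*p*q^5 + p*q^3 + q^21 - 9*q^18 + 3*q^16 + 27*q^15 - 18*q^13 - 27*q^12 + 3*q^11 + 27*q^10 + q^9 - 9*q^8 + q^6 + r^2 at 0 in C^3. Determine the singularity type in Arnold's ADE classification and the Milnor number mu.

Type E7, Milnor number mu = 7.

The Hessian of f at 0 has rank 1. Corank 2; j^3 = p^3 is a perfect cube, so E-series; the 4-jet and mu = 7 give E_7.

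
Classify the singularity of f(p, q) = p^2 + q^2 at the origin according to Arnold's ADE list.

A_{1}

The Hessian of f at 0 has rank 2. Corank 0: nondegenerate Morse point, so A_1.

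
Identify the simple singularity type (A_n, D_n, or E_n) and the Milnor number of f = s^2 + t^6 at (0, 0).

Type A_5, Milnor number mu = 5.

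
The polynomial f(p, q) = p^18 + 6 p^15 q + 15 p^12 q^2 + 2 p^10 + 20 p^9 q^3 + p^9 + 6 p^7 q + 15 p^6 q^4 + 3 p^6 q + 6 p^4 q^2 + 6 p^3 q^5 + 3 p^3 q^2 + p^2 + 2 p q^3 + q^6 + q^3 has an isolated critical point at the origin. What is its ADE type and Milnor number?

Type A_2, Milnor number mu = 2.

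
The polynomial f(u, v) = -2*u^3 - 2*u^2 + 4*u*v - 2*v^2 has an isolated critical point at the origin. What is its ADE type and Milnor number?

The Hessian of f at 0 is [[-4, 4], [4, -4]] with rank 1, so corank 1. A Groebner basis of the Jacobian ideal J(f) in C{u,v} is {v^2, u - v}; counting standard monomials gives mu = 2. Corank 1: A-series; mu = 2 gives A_2.

Type A2, Milnor number mu = 2.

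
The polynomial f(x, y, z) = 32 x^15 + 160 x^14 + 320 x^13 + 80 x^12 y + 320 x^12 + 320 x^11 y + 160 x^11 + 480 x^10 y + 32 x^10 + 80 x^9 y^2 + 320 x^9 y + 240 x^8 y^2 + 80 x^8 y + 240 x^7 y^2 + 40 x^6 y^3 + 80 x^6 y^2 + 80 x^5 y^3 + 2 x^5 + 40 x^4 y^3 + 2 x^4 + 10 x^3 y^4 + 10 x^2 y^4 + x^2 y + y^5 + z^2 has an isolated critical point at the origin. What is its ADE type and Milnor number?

The Hessian of f at 0 has rank 1. Corank 2; j^3 = x^2*y has shape L^2 M (L != M), so D-series; mu = 6 gives D_6.

Type D_6, Milnor number mu = 6.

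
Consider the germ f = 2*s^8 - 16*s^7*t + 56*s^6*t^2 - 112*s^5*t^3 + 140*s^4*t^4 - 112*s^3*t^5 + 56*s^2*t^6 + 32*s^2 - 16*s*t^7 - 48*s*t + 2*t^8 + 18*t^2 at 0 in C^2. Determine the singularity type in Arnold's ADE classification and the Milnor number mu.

Type A_{7}, Milnor number mu = 7.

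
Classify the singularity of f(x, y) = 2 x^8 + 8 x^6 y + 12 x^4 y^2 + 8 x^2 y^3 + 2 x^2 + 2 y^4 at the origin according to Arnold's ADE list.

A_{3}

The Hessian of f at 0 is [[4, 0], [0, 0]] with rank 1, so corank 1. A Groebner basis of the Jacobian ideal J(f) in C{x,y} is {y^3, x}; counting standard monomials gives mu = 3. Corank 1: A-series; mu = 3 gives A_3.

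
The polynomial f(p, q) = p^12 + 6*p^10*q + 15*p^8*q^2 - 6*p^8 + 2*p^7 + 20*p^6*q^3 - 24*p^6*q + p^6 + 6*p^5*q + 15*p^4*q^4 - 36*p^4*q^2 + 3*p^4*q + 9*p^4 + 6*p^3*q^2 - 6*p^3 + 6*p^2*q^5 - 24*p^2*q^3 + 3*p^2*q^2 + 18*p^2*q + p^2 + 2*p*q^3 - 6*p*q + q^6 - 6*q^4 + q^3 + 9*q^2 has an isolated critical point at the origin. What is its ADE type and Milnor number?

Type A2, Milnor number mu = 2.

The Hessian of f at 0 is [[2, -6], [-6, 18]] with rank 1, so corank 1. A Groebner basis of the Jacobian ideal J(f) in C{p,q} is {q^2, p - 3*q}; counting standard monomials gives mu = 2. Corank 1: A-series; mu = 2 gives A_2.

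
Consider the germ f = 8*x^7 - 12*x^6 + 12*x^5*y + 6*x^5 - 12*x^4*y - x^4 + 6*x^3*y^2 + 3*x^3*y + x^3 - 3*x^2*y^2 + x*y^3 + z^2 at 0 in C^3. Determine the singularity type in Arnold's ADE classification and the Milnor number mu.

The Hessian of f at 0 has rank 1. Corank 2; j^3 = x^3 is a perfect cube, so E-series; the 4-jet and mu = 7 give E_7.

Type E7, Milnor number mu = 7.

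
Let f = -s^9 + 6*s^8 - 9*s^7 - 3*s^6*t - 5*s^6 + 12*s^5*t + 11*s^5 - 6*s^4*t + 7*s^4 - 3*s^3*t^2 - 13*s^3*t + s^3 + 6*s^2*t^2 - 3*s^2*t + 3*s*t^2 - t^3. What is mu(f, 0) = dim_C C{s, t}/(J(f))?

The Hessian of f at 0 has rank 0. Corank 2; j^3 = (s - t)^3 is a perfect cube, so E-series; the 4-jet and mu = 7 give E_7.

7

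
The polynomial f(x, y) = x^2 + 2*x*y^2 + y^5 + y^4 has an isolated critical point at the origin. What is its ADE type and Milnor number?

Type A_4, Milnor number mu = 4.

The Hessian of f at 0 has rank 1. Corank 1: A-series; mu = 4 gives A_4.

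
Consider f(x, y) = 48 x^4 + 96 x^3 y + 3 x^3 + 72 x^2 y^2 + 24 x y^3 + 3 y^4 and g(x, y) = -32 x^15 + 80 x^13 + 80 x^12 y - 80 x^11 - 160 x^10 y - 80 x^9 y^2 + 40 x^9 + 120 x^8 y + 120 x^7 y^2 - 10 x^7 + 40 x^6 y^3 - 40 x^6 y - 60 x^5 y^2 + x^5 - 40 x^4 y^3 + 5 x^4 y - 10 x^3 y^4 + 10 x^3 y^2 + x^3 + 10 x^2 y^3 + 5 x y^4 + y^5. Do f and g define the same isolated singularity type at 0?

The Hessian of f at 0 has rank 0. Corank 2; j^3 = 3*x^3 is a perfect cube, so E-series; the 4-jet and mu = 6 give E_6. The Hessian of g at 0 has rank 0. Corank 2; j^3 = x^3 is a perfect cube, so E-series; the 5-jet and mu = 8 give E_8. f is E_6 but g is E_8, hence not right-equivalent.

No.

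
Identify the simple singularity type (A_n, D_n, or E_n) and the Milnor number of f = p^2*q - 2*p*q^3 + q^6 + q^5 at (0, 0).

Type D_7, Milnor number mu = 7.

The Hessian of f at 0 is [[0, 0], [0, 0]] with rank 0, so corank 2. A Groebner basis of the Jacobian ideal J(f) in C{p,q} is {p^3, p^2*q + p^2/6 - p*q^2/6, -p*q + q^3}; counting standard monomials gives mu = 7. Corank 2; j^3 = p^2*q has shape L^2 M (L != M), so D-series; mu = 7 gives D_7.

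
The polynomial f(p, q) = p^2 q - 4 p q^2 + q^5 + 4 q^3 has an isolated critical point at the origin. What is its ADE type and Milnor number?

The Hessian of f at 0 has rank 0. Corank 2; j^3 = q*(p - 2*q)^2 has shape L^2 M (L != M), so D-series; mu = 6 gives D_6.

Type D_6, Milnor number mu = 6.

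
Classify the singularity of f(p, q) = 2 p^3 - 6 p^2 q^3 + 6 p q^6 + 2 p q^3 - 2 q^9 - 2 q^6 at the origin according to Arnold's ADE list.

E_7

The Hessian of f at 0 is [[0, 0], [0, 0]] with rank 0, so corank 2. A Groebner basis of the Jacobian ideal J(f) in C{p,q} is {p^3, p*q^2, 3*p^2 + q^3}; counting standard monomials gives mu = 7. Corank 2; j^3 = 2*p^3 is a perfect cube, so E-series; the 4-jet and mu = 7 give E_7.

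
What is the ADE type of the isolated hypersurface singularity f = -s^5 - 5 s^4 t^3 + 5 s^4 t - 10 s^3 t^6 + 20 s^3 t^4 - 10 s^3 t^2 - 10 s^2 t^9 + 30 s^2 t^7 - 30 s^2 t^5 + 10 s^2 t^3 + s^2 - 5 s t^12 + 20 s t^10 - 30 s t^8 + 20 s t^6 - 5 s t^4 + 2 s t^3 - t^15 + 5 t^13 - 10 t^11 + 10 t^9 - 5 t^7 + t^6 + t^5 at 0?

The Hessian of f at 0 has rank 1. Corank 1: A-series; mu = 4 gives A_4.

A_4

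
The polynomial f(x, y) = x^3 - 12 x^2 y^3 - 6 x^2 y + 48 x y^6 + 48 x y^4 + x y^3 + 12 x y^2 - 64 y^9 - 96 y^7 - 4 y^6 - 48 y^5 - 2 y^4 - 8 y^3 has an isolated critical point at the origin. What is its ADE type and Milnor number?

The Hessian of f at 0 is [[0, 0], [0, 0]] with rank 0, so corank 2. A Groebner basis of the Jacobian ideal J(f) in C{x,y} is {x^3 - 6*x^2*y - 48*x^2 + 192*x*y - 192*y^2, 6*x^2 + x*y^2 - 24*x*y + 24*y^2, 3*x^2 - 12*x*y + y^3 + 12*y^2}; counting standard monomials gives mu = 7. Corank 2; j^3 = (x - 2*y)^3 is a perfect cube, so E-series; the 4-jet and mu = 7 give E_7.

Type E_{7}, Milnor number mu = 7.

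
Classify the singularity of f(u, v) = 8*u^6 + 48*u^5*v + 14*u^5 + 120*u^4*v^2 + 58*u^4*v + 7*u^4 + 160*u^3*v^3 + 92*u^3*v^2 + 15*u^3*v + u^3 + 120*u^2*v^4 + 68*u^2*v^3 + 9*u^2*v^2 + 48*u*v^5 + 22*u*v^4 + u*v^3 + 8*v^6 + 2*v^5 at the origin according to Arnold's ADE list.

E7

The Hessian of f at 0 has rank 0. Corank 2; j^3 = u^3 is a perfect cube, so E-series; the 4-jet and mu = 7 give E_7.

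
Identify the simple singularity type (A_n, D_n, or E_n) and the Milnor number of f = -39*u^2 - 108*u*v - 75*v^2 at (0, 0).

Type A_{1}, Milnor number mu = 1.

The Hessian of f at 0 is [[-78, -108], [-108, -150]] with rank 2, so corank 0. A Groebner basis of the Jacobian ideal J(f) in C{u,v} is {u, v}; counting standard monomials gives mu = 1. Corank 0: nondegenerate Morse point, so A_1.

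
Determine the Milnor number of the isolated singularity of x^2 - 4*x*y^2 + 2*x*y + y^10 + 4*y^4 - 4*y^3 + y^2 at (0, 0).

9

The Hessian of f at 0 has rank 1. Corank 1: A-series; mu = 9 gives A_9.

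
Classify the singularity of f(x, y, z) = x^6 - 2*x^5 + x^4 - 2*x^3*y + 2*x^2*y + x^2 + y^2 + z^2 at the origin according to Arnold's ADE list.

A1

The Hessian of f at 0 is [[2, 0, 0], [0, 2, 0], [0, 0, 2]] with rank 3, so corank 0. A Groebner basis of the Jacobian ideal J(f) in C{x,y,z} is {x, y, z}; counting standard monomials gives mu = 1. Corank 0: nondegenerate Morse point, so A_1.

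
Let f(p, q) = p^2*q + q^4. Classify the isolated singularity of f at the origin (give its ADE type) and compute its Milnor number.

The Hessian of f at 0 is [[0, 0], [0, 0]] with rank 0, so corank 2. A Groebner basis of the Jacobian ideal J(f) in C{p,q} is {p^3, p^2/4 + q^3, p*q}; counting standard monomials gives mu = 5. Corank 2; j^3 = p^2*q has shape L^2 M (L != M), so D-series; mu = 5 gives D_5.

Type D_{5}, Milnor number mu = 5.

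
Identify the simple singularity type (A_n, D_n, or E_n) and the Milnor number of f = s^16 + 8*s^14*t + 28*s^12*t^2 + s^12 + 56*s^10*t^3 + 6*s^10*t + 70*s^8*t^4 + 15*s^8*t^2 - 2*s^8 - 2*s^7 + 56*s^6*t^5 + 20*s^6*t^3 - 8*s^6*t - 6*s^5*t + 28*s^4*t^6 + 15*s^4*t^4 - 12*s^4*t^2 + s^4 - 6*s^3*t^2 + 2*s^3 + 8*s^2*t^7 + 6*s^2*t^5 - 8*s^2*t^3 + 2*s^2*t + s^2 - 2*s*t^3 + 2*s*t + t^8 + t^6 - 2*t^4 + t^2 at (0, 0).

Type A_7, Milnor number mu = 7.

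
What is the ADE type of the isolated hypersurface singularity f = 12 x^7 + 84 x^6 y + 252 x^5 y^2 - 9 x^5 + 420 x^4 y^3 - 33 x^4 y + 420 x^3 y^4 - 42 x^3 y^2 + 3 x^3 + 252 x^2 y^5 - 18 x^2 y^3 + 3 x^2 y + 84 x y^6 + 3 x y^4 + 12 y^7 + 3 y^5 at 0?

The Hessian of f at 0 has rank 0. Corank 2; j^3 = 3*x^2*(x + y) has shape L^2 M (L != M), so D-series; mu = 6 gives D_6.

D6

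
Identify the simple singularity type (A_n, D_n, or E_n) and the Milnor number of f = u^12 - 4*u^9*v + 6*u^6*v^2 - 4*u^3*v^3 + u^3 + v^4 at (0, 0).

Type E_{6}, Milnor number mu = 6.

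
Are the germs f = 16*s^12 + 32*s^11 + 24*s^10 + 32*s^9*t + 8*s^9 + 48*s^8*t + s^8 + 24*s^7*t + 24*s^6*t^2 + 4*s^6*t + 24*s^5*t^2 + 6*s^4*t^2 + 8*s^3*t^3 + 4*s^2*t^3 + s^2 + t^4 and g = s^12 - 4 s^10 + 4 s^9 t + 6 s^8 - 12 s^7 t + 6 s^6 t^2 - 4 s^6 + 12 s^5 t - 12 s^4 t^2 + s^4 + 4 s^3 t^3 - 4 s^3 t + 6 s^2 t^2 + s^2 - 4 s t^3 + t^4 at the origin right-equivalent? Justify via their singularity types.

The Hessian of f at 0 has rank 1. Corank 1: A-series; mu = 3 gives A_3. The Hessian of g at 0 has rank 1. Corank 1: A-series; mu = 3 gives A_3. Both have type A_3, hence right-equivalent.

Yes.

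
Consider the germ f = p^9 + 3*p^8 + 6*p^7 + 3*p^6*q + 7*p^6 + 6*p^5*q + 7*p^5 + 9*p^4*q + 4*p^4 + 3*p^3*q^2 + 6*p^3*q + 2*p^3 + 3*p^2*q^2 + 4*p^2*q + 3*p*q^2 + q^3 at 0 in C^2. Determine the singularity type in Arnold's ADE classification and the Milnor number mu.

Type D_4, Milnor number mu = 4.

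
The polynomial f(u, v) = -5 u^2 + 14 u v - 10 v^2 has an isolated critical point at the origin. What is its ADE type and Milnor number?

Type A_{1}, Milnor number mu = 1.

The Hessian of f at 0 has rank 2. Corank 0: nondegenerate Morse point, so A_1.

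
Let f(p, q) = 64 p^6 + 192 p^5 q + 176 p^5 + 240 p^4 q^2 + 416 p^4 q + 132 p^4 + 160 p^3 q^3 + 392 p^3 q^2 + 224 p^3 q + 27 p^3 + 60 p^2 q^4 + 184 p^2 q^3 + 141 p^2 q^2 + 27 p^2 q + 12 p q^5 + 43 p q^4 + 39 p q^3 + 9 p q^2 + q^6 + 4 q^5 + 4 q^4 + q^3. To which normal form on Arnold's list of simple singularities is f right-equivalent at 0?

The Hessian of f at 0 has rank 0. Corank 2; j^3 = (3*p + q)^3 is a perfect cube, so E-series; the 4-jet and mu = 7 give E_7.

E_{7}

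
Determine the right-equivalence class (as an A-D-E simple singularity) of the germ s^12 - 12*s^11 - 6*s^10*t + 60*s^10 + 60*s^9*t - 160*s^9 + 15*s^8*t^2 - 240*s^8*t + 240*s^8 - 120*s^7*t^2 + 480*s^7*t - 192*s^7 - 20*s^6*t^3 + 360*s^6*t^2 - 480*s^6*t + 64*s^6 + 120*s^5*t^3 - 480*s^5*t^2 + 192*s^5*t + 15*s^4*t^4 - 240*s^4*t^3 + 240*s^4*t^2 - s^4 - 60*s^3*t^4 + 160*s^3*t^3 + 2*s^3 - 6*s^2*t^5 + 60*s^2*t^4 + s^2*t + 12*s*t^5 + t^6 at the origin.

D_{7}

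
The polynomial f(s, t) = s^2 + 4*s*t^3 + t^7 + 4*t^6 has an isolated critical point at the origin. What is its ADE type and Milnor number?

The Hessian of f at 0 has rank 1. Corank 1: A-series; mu = 6 gives A_6.

Type A6, Milnor number mu = 6.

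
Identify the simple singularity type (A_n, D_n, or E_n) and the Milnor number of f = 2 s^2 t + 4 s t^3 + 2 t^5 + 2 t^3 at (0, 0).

Type D4, Milnor number mu = 4.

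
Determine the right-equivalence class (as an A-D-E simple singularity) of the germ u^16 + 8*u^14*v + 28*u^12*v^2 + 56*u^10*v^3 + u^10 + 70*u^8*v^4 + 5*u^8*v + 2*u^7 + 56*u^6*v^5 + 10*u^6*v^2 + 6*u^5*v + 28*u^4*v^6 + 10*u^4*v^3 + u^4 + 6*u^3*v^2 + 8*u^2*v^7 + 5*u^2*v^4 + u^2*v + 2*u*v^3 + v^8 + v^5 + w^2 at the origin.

D9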